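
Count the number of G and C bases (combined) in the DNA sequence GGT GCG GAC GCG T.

G=7, A=1, T=2, C=3
Total G or C: 7 + 3 = 10

10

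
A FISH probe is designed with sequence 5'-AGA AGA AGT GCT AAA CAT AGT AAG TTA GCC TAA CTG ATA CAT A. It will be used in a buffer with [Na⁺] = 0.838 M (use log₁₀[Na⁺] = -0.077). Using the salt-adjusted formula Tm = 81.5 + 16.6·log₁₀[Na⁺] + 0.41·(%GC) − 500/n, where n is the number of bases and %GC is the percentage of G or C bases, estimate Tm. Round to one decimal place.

Length n = 43. Counting bases: T=10, C=6, A=19, G=8
G+C = 14, so %GC = 14/43 × 100 = 32.558%
Salt term: 16.6 × (-0.077) = -1.278
GC term: 0.41 × 32.558 = 13.349; length term: −500/43 = −11.628
Tm = 81.5 + (-1.278) + 13.349 − 11.628 = 81.943 → 81.9°C

81.9°C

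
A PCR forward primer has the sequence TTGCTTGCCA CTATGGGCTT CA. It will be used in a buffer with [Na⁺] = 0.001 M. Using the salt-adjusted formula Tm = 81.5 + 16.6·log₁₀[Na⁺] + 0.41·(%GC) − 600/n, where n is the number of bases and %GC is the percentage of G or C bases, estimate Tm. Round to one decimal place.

24.9°C

Length n = 22. Scanning the sequence gives G=5, A=3, C=6, T=8.
G+C = 11, so %GC = 11/22 × 100 = 50%
Salt term: 16.6 × (-3) = -49.8
GC term: 0.41 × 50 = 20.5; length term: −600/22 = −27.273
Tm = 81.5 + (-49.8) + 20.5 − 27.273 = 24.927 → 24.9°C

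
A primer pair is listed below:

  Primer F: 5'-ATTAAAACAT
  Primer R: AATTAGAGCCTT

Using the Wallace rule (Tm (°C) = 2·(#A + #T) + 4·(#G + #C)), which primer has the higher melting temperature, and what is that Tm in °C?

Primer F: A+T=9, G+C=1 → Tm = 2(9)+4(1) = 22°C
Primer R: A+T=8, G+C=4 → Tm = 2(8)+4(4) = 32°C
22°C vs 32°C → primer R is higher.

Primer R, 32°C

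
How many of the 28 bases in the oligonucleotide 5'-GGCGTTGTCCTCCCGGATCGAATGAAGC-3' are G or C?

17

Counting bases: G=9, C=8, T=6, A=5
Total G or C: 9 + 8 = 17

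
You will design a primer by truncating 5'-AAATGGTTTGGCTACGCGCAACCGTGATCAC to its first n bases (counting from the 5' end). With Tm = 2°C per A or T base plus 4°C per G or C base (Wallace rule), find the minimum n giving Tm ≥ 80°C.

n = 26

First 25 bases: AAATGGTTTGGCTACGCGCAACCGT → Tm = 76°C (< 80°C)
First 26 bases: AAATGGTTTGGCTACGCGCAACCGTG → Tm = 80°C (≥ 80°C)
Since every base adds ≥2°C, Tm only increases with n, so the threshold is first crossed at n = 26.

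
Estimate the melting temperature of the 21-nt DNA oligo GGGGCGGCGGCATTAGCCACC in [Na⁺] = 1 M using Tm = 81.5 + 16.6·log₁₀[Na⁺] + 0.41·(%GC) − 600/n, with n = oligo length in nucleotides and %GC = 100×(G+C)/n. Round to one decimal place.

84.2°C

Length n = 21. Base counts: T=2, A=3, G=9, C=7
G+C = 16, so %GC = 16/21 × 100 = 76.19%
Salt term: 16.6 × (0) = 0
GC term: 0.41 × 76.19 = 31.238; length term: −600/21 = −28.571
Tm = 81.5 + (0) + 31.238 − 28.571 = 84.167 → 84.2°C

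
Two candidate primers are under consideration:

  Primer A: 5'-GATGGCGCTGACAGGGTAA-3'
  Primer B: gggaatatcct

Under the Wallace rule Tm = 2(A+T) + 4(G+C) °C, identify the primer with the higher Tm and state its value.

Primer A, 60°C

Primer A: A+T=8, G+C=11 → Tm = 2(8)+4(11) = 60°C
Primer B: A+T=6, G+C=5 → Tm = 2(6)+4(5) = 32°C
60°C vs 32°C → primer A is higher.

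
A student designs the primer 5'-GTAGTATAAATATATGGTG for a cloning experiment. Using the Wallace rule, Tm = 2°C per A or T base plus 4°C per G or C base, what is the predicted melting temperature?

48°C

C=0, G=5, A=7, T=7
So N_AT = 14 and N_GC = 5.
Tm = 4·5 + 2·14 = 20 + 28 = 48°C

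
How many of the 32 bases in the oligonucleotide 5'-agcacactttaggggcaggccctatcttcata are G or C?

16

C=9, T=8, A=8, G=7
Total G or C: 7 + 9 = 16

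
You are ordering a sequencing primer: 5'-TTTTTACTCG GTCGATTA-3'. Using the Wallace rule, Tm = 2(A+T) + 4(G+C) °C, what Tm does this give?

Scanning the sequence gives A=3, G=3, C=3, T=9.
A+T = 12, G+C = 6
Tm = 2(12) + 4(6) = 24 + 24 = 48°C

48°C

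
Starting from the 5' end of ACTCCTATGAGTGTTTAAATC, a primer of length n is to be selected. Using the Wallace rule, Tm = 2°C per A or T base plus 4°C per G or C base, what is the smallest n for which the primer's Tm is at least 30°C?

n = 11

First 10 bases: ACTCCTATGA → Tm = 28°C (< 30°C)
First 11 bases: ACTCCTATGAG → Tm = 32°C (≥ 30°C)
Since every base adds ≥2°C, Tm only increases with n, so the threshold is first crossed at n = 11.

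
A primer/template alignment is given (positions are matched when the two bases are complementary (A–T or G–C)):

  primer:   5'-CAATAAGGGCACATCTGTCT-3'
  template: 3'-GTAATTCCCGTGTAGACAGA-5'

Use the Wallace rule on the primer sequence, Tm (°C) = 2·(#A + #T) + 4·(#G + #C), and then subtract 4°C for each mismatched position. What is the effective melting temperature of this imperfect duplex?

54°C

Primer base counts: A=6, T=5, G=4, C=5 → A+T=11, G+C=9
Perfect-match Tm = 2(11) + 4(9) = 22 + 36 = 58°C
Mismatches (positions where the bases are not complementary): 1 (at position 3)
Effective Tm = 58 − 1×4 = 58 − 4 = 54°C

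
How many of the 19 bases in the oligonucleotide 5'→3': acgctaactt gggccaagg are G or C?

11

Scanning the sequence gives A=5, T=3, G=6, C=5.
Total G or C: 6 + 5 = 11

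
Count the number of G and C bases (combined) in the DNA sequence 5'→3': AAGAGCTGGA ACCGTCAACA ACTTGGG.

C=6, T=4, G=8, A=9
Total G or C: 8 + 6 = 14

14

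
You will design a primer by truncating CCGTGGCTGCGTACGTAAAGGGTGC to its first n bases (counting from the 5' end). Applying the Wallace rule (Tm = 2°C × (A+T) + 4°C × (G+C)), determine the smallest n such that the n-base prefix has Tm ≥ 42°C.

n = 12

First 11 bases: CCGTGGCTGCG → Tm = 40°C (< 42°C)
First 12 bases: CCGTGGCTGCGT → Tm = 42°C (≥ 42°C)
Since every base adds ≥2°C, Tm only increases with n, so the threshold is first crossed at n = 12.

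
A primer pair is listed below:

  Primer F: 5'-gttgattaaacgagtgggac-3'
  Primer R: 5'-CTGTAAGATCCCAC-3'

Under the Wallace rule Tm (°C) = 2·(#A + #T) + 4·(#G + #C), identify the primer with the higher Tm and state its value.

Primer F, 58°C

Primer F: A+T=11, G+C=9 → Tm = 2(11)+4(9) = 58°C
Primer R: A+T=7, G+C=7 → Tm = 2(7)+4(7) = 42°C
58°C vs 42°C → primer F is higher.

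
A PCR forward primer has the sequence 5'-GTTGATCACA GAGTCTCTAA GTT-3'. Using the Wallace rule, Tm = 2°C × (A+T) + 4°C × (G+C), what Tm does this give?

64°C

Counting bases: C=4, G=5, A=6, T=8
AT pairs contribute 14, GC pairs contribute 9.
Tm = 2(14) + 4(9) = 28 + 36 = 64°C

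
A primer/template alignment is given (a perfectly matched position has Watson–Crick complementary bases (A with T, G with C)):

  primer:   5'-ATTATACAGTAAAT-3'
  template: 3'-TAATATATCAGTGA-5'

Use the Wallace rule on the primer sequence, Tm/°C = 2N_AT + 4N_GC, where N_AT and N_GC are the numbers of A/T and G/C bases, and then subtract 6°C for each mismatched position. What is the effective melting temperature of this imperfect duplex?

Primer base counts: A=7, T=5, G=1, C=1 → A+T=12, G+C=2
Perfect-match Tm = 2(12) + 4(2) = 24 + 8 = 32°C
Mismatches (positions where the bases are not complementary): 3 (at positions 7, 11, 13)
Effective Tm = 32 − 3×6 = 32 − 18 = 14°C

14°C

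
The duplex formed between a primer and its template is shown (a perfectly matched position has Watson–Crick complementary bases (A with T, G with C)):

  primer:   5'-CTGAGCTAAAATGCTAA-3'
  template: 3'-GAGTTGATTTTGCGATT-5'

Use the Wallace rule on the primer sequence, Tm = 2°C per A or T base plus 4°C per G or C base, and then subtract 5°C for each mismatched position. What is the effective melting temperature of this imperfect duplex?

Primer base counts: A=7, T=4, G=3, C=3 → A+T=11, G+C=6
Perfect-match Tm = 2(11) + 4(6) = 22 + 24 = 46°C
Mismatches (positions where the bases are not complementary): 3 (at positions 3, 5, 12)
Effective Tm = 46 − 3×5 = 46 − 15 = 31°C

31°C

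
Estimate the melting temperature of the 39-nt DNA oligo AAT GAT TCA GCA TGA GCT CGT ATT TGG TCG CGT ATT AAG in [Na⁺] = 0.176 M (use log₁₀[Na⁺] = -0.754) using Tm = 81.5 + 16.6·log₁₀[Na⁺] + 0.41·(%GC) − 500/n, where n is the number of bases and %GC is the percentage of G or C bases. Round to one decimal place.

Length n = 39. Counting bases: A=10, T=13, C=6, G=10
G+C = 16, so %GC = 16/39 × 100 = 41.026%
Salt term: 16.6 × (-0.754) = -12.516
GC term: 0.41 × 41.026 = 16.821; length term: −500/39 = −12.821
Tm = 81.5 + (-12.516) + 16.821 − 12.821 = 72.984 → 73.0°C

73.0°C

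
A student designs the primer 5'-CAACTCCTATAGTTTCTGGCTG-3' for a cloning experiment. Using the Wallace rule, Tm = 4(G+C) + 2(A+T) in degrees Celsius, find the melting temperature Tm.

Scanning the sequence gives T=8, A=4, G=4, C=6.
AT pairs contribute 12, GC pairs contribute 10.
Tm = 2(12) + 4(10) = 24 + 40 = 64°C

64°C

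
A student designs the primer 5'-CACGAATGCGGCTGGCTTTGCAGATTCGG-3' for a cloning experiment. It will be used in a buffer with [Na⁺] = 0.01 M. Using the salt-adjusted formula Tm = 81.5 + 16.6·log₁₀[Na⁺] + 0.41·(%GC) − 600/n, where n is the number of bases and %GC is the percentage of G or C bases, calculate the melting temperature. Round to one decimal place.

Length n = 29. Base counts: A=5, C=7, T=7, G=10
G+C = 17, so %GC = 17/29 × 100 = 58.621%
Salt term: 16.6 × (-2) = -33.2
GC term: 0.41 × 58.621 = 24.035; length term: −600/29 = −20.69
Tm = 81.5 + (-33.2) + 24.035 − 20.69 = 51.645 → 51.6°C

51.6°C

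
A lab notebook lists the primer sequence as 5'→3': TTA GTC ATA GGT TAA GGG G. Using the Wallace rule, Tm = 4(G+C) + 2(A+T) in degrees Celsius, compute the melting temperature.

C=1, G=7, T=6, A=5
AT pairs contribute 11, GC pairs contribute 8.
Tm = 4·8 + 2·11 = 32 + 22 = 54°C

54°C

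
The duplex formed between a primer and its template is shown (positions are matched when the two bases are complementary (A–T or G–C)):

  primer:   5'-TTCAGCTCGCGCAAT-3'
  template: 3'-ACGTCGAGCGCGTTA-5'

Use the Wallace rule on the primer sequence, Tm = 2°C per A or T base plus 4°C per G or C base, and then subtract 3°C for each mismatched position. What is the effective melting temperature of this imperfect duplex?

Primer base counts: A=3, T=4, G=3, C=5 → A+T=7, G+C=8
Perfect-match Tm = 2(7) + 4(8) = 14 + 32 = 46°C
Mismatches (positions where the bases are not complementary): 1 (at position 2)
Effective Tm = 46 − 1×3 = 46 − 3 = 43°C

43°C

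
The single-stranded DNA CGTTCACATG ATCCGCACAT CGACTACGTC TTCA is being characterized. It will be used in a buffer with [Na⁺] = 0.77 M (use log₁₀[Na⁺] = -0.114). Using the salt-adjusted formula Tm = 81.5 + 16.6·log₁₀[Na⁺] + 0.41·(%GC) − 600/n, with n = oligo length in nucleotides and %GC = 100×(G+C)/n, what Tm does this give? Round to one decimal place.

Length n = 34. Base counts: G=5, C=12, A=8, T=9
G+C = 17, so %GC = 17/34 × 100 = 50%
Salt term: 16.6 × (-0.114) = -1.892
GC term: 0.41 × 50 = 20.5; length term: −600/34 = −17.647
Tm = 81.5 + (-1.892) + 20.5 − 17.647 = 82.461 → 82.5°C

82.5°C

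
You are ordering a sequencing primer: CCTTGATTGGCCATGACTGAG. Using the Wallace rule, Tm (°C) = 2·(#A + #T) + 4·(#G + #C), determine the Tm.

T=6, A=4, G=6, C=5
So N_AT = 10 and N_GC = 11.
Tm = 2(10) + 4(11) = 20 + 44 = 64°C

64°C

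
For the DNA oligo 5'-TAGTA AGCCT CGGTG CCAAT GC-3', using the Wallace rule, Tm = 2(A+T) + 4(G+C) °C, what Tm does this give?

68°C

T=5, C=6, A=5, G=6
A+T = 10, G+C = 12
Tm = 4·12 + 2·10 = 48 + 20 = 68°C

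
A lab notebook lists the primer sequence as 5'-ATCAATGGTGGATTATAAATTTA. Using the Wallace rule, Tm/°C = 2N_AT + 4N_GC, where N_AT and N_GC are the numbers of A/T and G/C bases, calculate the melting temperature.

56°C

Counting bases: G=4, C=1, T=9, A=9
A+T = 18, G+C = 5
Tm = 2(18) + 4(5) = 36 + 20 = 56°C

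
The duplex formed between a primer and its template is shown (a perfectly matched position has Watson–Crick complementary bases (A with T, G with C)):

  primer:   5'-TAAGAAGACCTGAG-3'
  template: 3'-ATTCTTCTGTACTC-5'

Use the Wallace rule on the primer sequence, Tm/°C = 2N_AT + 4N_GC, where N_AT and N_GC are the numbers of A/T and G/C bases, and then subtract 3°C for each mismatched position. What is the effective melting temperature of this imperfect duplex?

Primer base counts: A=6, T=2, G=4, C=2 → A+T=8, G+C=6
Perfect-match Tm = 2(8) + 4(6) = 16 + 24 = 40°C
Mismatches (positions where the bases are not complementary): 1 (at position 10)
Effective Tm = 40 − 1×3 = 40 − 3 = 37°C

37°C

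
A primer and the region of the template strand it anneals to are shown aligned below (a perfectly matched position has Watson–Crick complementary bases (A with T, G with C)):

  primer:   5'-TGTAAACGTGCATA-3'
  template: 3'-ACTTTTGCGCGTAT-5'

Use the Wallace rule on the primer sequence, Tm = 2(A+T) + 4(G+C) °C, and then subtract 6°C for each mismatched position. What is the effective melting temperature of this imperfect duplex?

Primer base counts: A=5, T=4, G=3, C=2 → A+T=9, G+C=5
Perfect-match Tm = 2(9) + 4(5) = 18 + 20 = 38°C
Mismatches (positions where the bases are not complementary): 2 (at positions 3, 9)
Effective Tm = 38 − 2×6 = 38 − 12 = 26°C

26°C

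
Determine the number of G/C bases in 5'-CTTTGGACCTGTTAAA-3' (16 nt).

6

Counting bases: T=6, A=4, C=3, G=3
G+C = 3 + 3 = 6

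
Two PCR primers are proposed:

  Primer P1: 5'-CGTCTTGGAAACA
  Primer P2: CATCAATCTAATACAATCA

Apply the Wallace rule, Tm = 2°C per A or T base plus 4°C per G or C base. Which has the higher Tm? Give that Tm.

Primer P1: A+T=7, G+C=6 → Tm = 2(7)+4(6) = 38°C
Primer P2: A+T=14, G+C=5 → Tm = 2(14)+4(5) = 48°C
38°C vs 48°C → primer P2 is higher.

Primer P2, 48°C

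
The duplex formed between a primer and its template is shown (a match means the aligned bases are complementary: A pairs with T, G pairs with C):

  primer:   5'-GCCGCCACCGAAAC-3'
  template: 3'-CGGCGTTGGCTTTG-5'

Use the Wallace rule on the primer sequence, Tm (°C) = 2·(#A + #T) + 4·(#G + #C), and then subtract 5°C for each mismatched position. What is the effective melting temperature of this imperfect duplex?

43°C

Primer base counts: A=4, T=0, G=3, C=7 → A+T=4, G+C=10
Perfect-match Tm = 2(4) + 4(10) = 8 + 40 = 48°C
Mismatches (positions where the bases are not complementary): 1 (at position 6)
Effective Tm = 48 − 1×5 = 48 − 5 = 43°C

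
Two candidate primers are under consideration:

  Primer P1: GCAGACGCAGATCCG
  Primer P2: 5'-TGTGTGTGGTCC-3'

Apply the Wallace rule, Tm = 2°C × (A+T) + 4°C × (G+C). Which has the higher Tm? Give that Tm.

Primer P1, 50°C

Primer P1: A+T=5, G+C=10 → Tm = 2(5)+4(10) = 50°C
Primer P2: A+T=5, G+C=7 → Tm = 2(5)+4(7) = 38°C
50°C vs 38°C → primer P1 is higher.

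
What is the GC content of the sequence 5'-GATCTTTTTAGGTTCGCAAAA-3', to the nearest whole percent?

33%

T=8, C=3, G=4, A=6
G+C = 4 + 3 = 7 out of 21 bases
%GC = 7/21 × 100 = 33.33% ≈ 33%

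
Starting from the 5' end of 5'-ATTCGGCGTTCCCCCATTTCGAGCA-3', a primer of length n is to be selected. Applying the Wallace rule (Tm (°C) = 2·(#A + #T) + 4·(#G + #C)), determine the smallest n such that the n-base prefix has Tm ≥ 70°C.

First 22 bases: ATTCGGCGTTCCCCCATTTCGA → Tm = 68°C (< 70°C)
First 23 bases: ATTCGGCGTTCCCCCATTTCGAG → Tm = 72°C (≥ 70°C)
Since every base adds ≥2°C, Tm only increases with n, so the threshold is first crossed at n = 23.

n = 23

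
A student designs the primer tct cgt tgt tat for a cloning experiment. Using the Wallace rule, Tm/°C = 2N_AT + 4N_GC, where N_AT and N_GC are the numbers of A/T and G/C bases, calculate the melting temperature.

Scanning the sequence gives G=2, T=7, A=1, C=2.
So N_AT = 8 and N_GC = 4.
Tm = 2×8 + 4×4 = 32°C

32°C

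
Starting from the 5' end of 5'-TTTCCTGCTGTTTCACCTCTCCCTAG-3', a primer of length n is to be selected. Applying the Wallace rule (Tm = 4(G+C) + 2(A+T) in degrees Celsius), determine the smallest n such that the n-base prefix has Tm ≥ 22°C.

First 7 bases: TTTCCTG → Tm = 20°C (< 22°C)
First 8 bases: TTTCCTGC → Tm = 24°C (≥ 22°C)
Each additional base adds 2°C (A/T) or 4°C (G/C), so Tm is non-decreasing in n; n = 8 is the first length to reach 22°C.

n = 8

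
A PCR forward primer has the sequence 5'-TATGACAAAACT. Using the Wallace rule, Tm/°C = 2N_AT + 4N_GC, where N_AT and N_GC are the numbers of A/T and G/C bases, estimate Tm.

30°C

A=6, C=2, G=1, T=3
AT pairs contribute 9, GC pairs contribute 3.
Tm = 2(9) + 4(3) = 18 + 12 = 30°C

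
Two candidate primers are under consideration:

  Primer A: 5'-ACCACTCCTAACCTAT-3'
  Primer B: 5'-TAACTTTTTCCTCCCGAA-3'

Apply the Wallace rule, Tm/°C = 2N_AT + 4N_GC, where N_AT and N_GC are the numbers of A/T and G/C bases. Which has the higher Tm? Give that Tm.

Primer B, 50°C

Primer A: A+T=9, G+C=7 → Tm = 2(9)+4(7) = 46°C
Primer B: A+T=11, G+C=7 → Tm = 2(11)+4(7) = 50°C
46°C vs 50°C → primer B is higher.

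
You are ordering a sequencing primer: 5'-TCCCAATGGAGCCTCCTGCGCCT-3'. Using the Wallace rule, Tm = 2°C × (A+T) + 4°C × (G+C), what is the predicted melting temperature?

76°C

Scanning the sequence gives C=10, A=3, G=5, T=5.
So N_AT = 8 and N_GC = 15.
Tm = 4·15 + 2·8 = 60 + 16 = 76°C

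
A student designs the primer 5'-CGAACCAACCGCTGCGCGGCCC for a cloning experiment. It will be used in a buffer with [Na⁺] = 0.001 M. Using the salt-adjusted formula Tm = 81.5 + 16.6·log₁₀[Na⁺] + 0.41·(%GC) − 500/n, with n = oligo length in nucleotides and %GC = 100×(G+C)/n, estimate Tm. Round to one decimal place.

40.7°C

Length n = 22. Scanning the sequence gives T=1, A=4, G=6, C=11.
G+C = 17, so %GC = 17/22 × 100 = 77.273%
Salt term: 16.6 × (-3) = -49.8
GC term: 0.41 × 77.273 = 31.682; length term: −500/22 = −22.727
Tm = 81.5 + (-49.8) + 31.682 − 22.727 = 40.655 → 40.7°C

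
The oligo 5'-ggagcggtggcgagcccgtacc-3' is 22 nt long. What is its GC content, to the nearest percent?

Scanning the sequence gives C=7, A=3, T=2, G=10.
G+C = 10 + 7 = 17 out of 22 bases
%GC = 17/22 × 100 = 77.27% ≈ 77%

77%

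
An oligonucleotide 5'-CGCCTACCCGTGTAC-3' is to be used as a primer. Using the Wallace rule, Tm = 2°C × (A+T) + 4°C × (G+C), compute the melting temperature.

Scanning the sequence gives C=7, G=3, A=2, T=3.
AT pairs contribute 5, GC pairs contribute 10.
Tm = 2×5 + 4×10 = 50°C

50°C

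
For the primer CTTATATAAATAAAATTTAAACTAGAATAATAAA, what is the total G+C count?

T=11, A=20, G=1, C=2
G+C = 1 + 2 = 3

3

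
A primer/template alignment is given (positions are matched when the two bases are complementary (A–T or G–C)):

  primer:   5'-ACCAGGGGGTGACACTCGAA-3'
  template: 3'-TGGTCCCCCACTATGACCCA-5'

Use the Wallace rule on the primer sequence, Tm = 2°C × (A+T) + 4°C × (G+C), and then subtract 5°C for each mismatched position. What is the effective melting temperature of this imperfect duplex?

Primer base counts: A=6, T=2, G=7, C=5 → A+T=8, G+C=12
Perfect-match Tm = 2(8) + 4(12) = 16 + 48 = 64°C
Mismatches (positions where the bases are not complementary): 4 (at positions 13, 17, 19, 20)
Effective Tm = 64 − 4×5 = 64 − 20 = 44°C

44°C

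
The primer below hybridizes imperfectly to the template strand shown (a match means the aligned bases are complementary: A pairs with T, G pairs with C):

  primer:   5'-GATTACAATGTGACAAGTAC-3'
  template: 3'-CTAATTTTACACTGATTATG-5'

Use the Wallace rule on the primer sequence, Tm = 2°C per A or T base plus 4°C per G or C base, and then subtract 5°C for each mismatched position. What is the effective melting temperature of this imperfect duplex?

39°C

Primer base counts: A=8, T=5, G=4, C=3 → A+T=13, G+C=7
Perfect-match Tm = 2(13) + 4(7) = 26 + 28 = 54°C
Mismatches (positions where the bases are not complementary): 3 (at positions 6, 15, 17)
Effective Tm = 54 − 3×5 = 54 − 15 = 39°C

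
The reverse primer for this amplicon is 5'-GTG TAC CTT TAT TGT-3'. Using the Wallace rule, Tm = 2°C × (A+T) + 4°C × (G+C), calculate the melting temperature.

40°C

Scanning the sequence gives G=3, T=8, C=2, A=2.
AT pairs contribute 10, GC pairs contribute 5.
Tm = 2×10 + 4×5 = 40°C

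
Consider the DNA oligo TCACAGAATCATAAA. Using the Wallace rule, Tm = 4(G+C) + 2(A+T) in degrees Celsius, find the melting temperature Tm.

38°C

Counting bases: A=8, G=1, T=3, C=3
So N_AT = 11 and N_GC = 4.
Tm = 4·4 + 2·11 = 16 + 22 = 38°C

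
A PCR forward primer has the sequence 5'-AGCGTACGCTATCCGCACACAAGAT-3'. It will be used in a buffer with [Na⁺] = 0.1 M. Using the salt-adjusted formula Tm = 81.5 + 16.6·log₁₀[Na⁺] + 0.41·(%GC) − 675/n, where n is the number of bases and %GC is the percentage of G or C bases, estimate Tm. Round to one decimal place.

59.2°C

Length n = 25. Base counts: A=8, G=5, T=4, C=8
G+C = 13, so %GC = 13/25 × 100 = 52%
Salt term: 16.6 × (-1) = -16.6
GC term: 0.41 × 52 = 21.32; length term: −675/25 = −27
Tm = 81.5 + (-16.6) + 21.32 − 27 = 59.22 → 59.2°C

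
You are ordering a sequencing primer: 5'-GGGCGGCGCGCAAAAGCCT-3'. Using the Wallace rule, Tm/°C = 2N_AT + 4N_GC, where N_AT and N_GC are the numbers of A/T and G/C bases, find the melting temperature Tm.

C=6, G=8, A=4, T=1
So N_AT = 5 and N_GC = 14.
Tm = 4·14 + 2·5 = 56 + 10 = 66°C

66°C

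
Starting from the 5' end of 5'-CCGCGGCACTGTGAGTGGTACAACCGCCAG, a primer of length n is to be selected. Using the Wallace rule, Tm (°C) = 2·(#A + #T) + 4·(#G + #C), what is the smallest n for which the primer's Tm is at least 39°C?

n = 11

First 10 bases: CCGCGGCACT → Tm = 36°C (< 39°C)
First 11 bases: CCGCGGCACTG → Tm = 40°C (≥ 39°C)
Each additional base adds 2°C (A/T) or 4°C (G/C), so Tm is non-decreasing in n; n = 11 is the first length to reach 39°C.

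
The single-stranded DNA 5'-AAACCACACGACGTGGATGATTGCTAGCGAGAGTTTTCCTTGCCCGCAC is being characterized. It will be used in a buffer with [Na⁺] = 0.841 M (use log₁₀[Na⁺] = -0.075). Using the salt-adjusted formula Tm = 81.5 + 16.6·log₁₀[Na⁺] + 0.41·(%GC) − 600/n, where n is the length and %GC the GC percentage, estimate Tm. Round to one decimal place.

89.8°C

Length n = 49. Base counts: G=12, C=14, A=12, T=11
G+C = 26, so %GC = 26/49 × 100 = 53.061%
Salt term: 16.6 × (-0.075) = -1.245
GC term: 0.41 × 53.061 = 21.755; length term: −600/49 = −12.245
Tm = 81.5 + (-1.245) + 21.755 − 12.245 = 89.765 → 89.8°C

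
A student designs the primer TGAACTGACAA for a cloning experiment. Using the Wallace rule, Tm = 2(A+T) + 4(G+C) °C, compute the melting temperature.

30°C

Base counts: T=2, A=5, C=2, G=2
So N_AT = 7 and N_GC = 4.
Tm = 4·4 + 2·7 = 16 + 14 = 30°C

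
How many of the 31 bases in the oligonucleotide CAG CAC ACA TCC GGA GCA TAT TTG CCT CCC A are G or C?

Base counts: G=5, T=6, C=12, A=8
G+C = 5 + 12 = 17

17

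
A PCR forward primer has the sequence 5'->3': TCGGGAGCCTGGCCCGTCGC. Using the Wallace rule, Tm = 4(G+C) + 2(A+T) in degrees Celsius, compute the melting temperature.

72°C

Counting bases: C=8, A=1, T=3, G=8
So N_AT = 4 and N_GC = 16.
Tm = 2×4 + 4×16 = 72°C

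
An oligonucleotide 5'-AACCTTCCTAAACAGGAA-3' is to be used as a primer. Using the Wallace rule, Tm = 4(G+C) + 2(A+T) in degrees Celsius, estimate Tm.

50°C

Scanning the sequence gives C=5, T=3, A=8, G=2.
AT pairs contribute 11, GC pairs contribute 7.
Tm = 2(11) + 4(7) = 22 + 28 = 50°C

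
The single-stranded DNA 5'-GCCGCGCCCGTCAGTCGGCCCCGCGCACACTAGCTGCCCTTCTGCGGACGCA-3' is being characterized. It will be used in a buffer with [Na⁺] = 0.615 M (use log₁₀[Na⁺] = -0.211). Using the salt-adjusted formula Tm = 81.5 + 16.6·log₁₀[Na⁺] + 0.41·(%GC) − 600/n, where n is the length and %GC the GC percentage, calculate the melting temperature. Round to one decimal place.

97.2°C

Length n = 52. Base counts: C=24, A=6, G=15, T=7
G+C = 39, so %GC = 39/52 × 100 = 75%
Salt term: 16.6 × (-0.211) = -3.503
GC term: 0.41 × 75 = 30.75; length term: −600/52 = −11.538
Tm = 81.5 + (-3.503) + 30.75 − 11.538 = 97.209 → 97.2°C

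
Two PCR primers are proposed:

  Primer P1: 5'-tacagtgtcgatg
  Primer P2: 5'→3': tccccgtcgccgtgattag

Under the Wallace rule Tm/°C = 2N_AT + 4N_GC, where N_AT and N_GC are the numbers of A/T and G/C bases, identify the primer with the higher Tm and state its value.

Primer P2, 62°C

Primer P1: A+T=7, G+C=6 → Tm = 2(7)+4(6) = 38°C
Primer P2: A+T=7, G+C=12 → Tm = 2(7)+4(12) = 62°C
38°C vs 62°C → primer P2 is higher.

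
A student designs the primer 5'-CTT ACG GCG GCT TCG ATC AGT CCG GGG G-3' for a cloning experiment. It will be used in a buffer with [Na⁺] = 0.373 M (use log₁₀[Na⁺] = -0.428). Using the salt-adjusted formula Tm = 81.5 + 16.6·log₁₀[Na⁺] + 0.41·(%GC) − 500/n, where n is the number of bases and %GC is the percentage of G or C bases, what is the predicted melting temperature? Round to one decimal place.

84.4°C

Length n = 28. Counting bases: A=3, T=6, C=8, G=11
G+C = 19, so %GC = 19/28 × 100 = 67.857%
Salt term: 16.6 × (-0.428) = -7.105
GC term: 0.41 × 67.857 = 27.821; length term: −500/28 = −17.857
Tm = 81.5 + (-7.105) + 27.821 − 17.857 = 84.359 → 84.4°C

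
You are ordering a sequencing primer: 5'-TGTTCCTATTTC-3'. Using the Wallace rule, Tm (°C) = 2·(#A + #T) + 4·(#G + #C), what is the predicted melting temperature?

Scanning the sequence gives G=1, A=1, T=7, C=3.
So N_AT = 8 and N_GC = 4.
Tm = 4·4 + 2·8 = 16 + 16 = 32°C

32°C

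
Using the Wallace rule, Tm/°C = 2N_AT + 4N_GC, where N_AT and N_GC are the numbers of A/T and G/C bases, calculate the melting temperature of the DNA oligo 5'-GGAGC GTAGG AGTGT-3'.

Scanning the sequence gives A=3, C=1, T=3, G=8.
So N_AT = 6 and N_GC = 9.
Tm = 2×6 + 4×9 = 48°C

48°C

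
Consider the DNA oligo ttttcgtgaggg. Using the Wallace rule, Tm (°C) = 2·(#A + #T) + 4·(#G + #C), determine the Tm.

Scanning the sequence gives T=5, C=1, G=5, A=1.
A+T = 6, G+C = 6
Tm = 2×6 + 4×6 = 36°C

36°C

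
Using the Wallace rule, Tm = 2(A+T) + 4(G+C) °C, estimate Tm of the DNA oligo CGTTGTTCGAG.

Scanning the sequence gives A=1, T=4, C=2, G=4.
AT pairs contribute 5, GC pairs contribute 6.
Tm = 2(5) + 4(6) = 10 + 24 = 34°C

34°C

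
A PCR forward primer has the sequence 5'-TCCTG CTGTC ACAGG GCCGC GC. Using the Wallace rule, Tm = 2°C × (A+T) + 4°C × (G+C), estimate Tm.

Base counts: G=7, A=2, T=4, C=9
So N_AT = 6 and N_GC = 16.
Tm = 2×6 + 4×16 = 76°C

76°C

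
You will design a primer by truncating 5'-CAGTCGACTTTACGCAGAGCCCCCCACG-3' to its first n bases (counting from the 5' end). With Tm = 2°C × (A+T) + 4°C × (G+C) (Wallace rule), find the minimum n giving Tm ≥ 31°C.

First 10 bases: CAGTCGACTT → Tm = 30°C (< 31°C)
First 11 bases: CAGTCGACTTT → Tm = 32°C (≥ 31°C)
Each additional base adds 2°C (A/T) or 4°C (G/C), so Tm is non-decreasing in n; n = 11 is the first length to reach 31°C.

n = 11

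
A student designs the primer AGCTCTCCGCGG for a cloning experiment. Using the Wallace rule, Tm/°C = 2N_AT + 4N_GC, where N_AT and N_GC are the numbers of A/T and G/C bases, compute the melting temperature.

Counting bases: C=5, G=4, A=1, T=2
So N_AT = 3 and N_GC = 9.
Tm = 2×3 + 4×9 = 42°C

42°C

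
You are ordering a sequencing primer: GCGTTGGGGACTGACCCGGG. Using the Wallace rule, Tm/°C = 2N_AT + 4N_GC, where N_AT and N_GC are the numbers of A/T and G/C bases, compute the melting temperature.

70°C

A=2, G=10, C=5, T=3
A+T = 5, G+C = 15
Tm = 2×5 + 4×15 = 70°C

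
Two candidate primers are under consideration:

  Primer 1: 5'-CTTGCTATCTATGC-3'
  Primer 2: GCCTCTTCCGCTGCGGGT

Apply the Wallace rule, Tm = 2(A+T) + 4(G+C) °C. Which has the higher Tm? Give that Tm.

Primer 2, 62°C

Primer 1: A+T=8, G+C=6 → Tm = 2(8)+4(6) = 40°C
Primer 2: A+T=5, G+C=13 → Tm = 2(5)+4(13) = 62°C
40°C vs 62°C → primer 2 is higher.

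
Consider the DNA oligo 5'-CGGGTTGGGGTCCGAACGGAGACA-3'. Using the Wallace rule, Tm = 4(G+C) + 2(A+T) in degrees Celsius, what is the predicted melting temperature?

Scanning the sequence gives C=5, G=11, A=5, T=3.
A+T = 8, G+C = 16
Tm = 4·16 + 2·8 = 64 + 16 = 80°C

80°C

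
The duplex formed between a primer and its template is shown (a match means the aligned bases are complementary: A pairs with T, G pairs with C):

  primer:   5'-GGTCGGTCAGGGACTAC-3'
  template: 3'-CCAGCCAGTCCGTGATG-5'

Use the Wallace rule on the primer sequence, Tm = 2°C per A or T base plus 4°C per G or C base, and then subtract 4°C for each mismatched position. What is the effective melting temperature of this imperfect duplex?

Primer base counts: A=3, T=3, G=7, C=4 → A+T=6, G+C=11
Perfect-match Tm = 2(6) + 4(11) = 12 + 44 = 56°C
Mismatches (positions where the bases are not complementary): 1 (at position 12)
Effective Tm = 56 − 1×4 = 56 − 4 = 52°C

52°C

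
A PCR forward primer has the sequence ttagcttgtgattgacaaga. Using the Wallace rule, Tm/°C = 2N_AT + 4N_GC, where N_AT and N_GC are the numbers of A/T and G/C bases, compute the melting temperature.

Counting bases: C=2, T=7, G=5, A=6
So N_AT = 13 and N_GC = 7.
Tm = 2×13 + 4×7 = 54°C

54°C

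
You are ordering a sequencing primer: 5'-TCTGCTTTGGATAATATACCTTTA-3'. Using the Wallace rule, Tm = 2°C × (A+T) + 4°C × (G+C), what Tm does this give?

Counting bases: A=6, T=11, C=4, G=3
AT pairs contribute 17, GC pairs contribute 7.
Tm = 4·7 + 2·17 = 28 + 34 = 62°C

62°C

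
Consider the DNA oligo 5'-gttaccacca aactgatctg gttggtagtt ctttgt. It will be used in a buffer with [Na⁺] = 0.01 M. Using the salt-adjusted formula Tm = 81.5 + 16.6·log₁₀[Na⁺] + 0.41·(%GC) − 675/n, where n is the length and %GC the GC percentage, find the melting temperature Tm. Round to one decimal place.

Length n = 36. Scanning the sequence gives G=8, T=14, C=7, A=7.
G+C = 15, so %GC = 15/36 × 100 = 41.667%
Salt term: 16.6 × (-2) = -33.2
GC term: 0.41 × 41.667 = 17.083; length term: −675/36 = −18.75
Tm = 81.5 + (-33.2) + 17.083 − 18.75 = 46.633 → 46.6°C

46.6°C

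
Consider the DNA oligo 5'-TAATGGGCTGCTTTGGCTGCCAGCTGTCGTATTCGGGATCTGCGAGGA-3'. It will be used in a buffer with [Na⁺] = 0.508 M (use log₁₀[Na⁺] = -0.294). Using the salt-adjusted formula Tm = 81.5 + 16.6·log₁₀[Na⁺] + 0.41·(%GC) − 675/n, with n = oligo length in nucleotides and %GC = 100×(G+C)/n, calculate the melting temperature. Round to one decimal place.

85.6°C

Length n = 48. C=10, T=14, A=7, G=17
G+C = 27, so %GC = 27/48 × 100 = 56.25%
Salt term: 16.6 × (-0.294) = -4.88
GC term: 0.41 × 56.25 = 23.062; length term: −675/48 = −14.062
Tm = 81.5 + (-4.88) + 23.062 − 14.062 = 85.62 → 85.6°C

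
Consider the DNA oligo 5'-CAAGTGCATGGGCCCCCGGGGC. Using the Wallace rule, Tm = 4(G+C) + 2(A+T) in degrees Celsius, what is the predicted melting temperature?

Counting bases: A=3, C=8, T=2, G=9
AT pairs contribute 5, GC pairs contribute 17.
Tm = 2(5) + 4(17) = 10 + 68 = 78°C

78°C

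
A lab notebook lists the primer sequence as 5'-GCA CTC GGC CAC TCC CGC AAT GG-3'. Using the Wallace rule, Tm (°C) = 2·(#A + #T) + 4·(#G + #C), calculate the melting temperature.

78°C

Base counts: A=4, G=6, T=3, C=10
AT pairs contribute 7, GC pairs contribute 16.
Tm = 2×7 + 4×16 = 78°C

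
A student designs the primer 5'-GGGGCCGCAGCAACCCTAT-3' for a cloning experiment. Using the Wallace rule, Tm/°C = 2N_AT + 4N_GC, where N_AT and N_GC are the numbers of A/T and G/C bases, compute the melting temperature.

C=7, A=4, G=6, T=2
AT pairs contribute 6, GC pairs contribute 13.
Tm = 4·13 + 2·6 = 52 + 12 = 64°C

64°C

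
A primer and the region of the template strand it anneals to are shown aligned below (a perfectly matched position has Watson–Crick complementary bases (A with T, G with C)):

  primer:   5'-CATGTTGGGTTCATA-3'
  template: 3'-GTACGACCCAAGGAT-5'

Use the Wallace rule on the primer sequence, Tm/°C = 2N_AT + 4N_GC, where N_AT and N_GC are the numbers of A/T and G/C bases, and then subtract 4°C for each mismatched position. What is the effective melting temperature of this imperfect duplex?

Primer base counts: A=3, T=6, G=4, C=2 → A+T=9, G+C=6
Perfect-match Tm = 2(9) + 4(6) = 18 + 24 = 42°C
Mismatches (positions where the bases are not complementary): 2 (at positions 5, 13)
Effective Tm = 42 − 2×4 = 42 − 8 = 34°C

34°C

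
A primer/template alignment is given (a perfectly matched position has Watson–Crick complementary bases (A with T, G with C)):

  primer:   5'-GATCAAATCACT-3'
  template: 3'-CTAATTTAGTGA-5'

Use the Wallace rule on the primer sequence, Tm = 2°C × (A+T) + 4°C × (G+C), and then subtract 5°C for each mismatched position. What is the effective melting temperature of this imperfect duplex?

27°C

Primer base counts: A=5, T=3, G=1, C=3 → A+T=8, G+C=4
Perfect-match Tm = 2(8) + 4(4) = 16 + 16 = 32°C
Mismatches (positions where the bases are not complementary): 1 (at position 4)
Effective Tm = 32 − 1×5 = 32 − 5 = 27°C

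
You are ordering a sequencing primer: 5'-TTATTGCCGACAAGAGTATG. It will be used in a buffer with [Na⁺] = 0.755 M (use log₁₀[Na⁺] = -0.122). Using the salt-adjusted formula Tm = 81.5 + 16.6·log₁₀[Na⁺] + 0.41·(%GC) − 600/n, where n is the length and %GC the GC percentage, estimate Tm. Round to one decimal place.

65.9°C

Length n = 20. Base counts: C=3, A=6, G=5, T=6
G+C = 8, so %GC = 8/20 × 100 = 40%
Salt term: 16.6 × (-0.122) = -2.025
GC term: 0.41 × 40 = 16.4; length term: −600/20 = −30
Tm = 81.5 + (-2.025) + 16.4 − 30 = 65.875 → 65.9°C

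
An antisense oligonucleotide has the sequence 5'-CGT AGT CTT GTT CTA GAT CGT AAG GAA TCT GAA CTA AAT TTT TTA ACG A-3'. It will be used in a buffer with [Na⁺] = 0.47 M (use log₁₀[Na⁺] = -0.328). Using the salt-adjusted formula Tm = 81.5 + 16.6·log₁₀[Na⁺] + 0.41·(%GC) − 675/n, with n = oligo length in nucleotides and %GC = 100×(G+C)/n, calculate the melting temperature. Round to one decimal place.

75.7°C

Length n = 49. Base counts: G=9, T=18, C=7, A=15
G+C = 16, so %GC = 16/49 × 100 = 32.653%
Salt term: 16.6 × (-0.328) = -5.445
GC term: 0.41 × 32.653 = 13.388; length term: −675/49 = −13.776
Tm = 81.5 + (-5.445) + 13.388 − 13.776 = 75.667 → 75.7°C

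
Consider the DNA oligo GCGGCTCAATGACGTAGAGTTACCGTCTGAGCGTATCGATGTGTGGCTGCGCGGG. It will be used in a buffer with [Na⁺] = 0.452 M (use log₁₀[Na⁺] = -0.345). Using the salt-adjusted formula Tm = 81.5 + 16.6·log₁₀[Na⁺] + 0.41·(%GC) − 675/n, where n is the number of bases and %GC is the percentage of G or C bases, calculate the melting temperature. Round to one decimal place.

88.1°C

Length n = 55. Base counts: A=9, C=12, T=13, G=21
G+C = 33, so %GC = 33/55 × 100 = 60%
Salt term: 16.6 × (-0.345) = -5.727
GC term: 0.41 × 60 = 24.6; length term: −675/55 = −12.273
Tm = 81.5 + (-5.727) + 24.6 − 12.273 = 88.1 → 88.1°C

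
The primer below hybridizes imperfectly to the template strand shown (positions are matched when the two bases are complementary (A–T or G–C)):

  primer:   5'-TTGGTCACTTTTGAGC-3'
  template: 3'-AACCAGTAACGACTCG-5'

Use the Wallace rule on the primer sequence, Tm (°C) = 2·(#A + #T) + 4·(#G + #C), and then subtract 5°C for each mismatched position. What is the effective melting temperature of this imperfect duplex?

Primer base counts: A=2, T=7, G=4, C=3 → A+T=9, G+C=7
Perfect-match Tm = 2(9) + 4(7) = 18 + 28 = 46°C
Mismatches (positions where the bases are not complementary): 3 (at positions 8, 10, 11)
Effective Tm = 46 − 3×5 = 46 − 15 = 31°C

31°C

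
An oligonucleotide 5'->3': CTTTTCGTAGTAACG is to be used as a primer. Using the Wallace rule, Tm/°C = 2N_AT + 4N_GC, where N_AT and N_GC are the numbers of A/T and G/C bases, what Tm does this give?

42°C

Counting bases: G=3, T=6, A=3, C=3
So N_AT = 9 and N_GC = 6.
Tm = 2×9 + 4×6 = 42°C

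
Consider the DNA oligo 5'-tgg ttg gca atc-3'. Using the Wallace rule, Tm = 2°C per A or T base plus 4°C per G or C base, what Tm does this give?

Scanning the sequence gives T=4, A=2, G=4, C=2.
So N_AT = 6 and N_GC = 6.
Tm = 2×6 + 4×6 = 36°C

36°C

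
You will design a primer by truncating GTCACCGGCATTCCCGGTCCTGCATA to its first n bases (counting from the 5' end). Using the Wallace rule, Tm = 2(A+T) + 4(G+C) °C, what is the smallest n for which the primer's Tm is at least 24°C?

First 6 bases: GTCACC → Tm = 20°C (< 24°C)
First 7 bases: GTCACCG → Tm = 24°C (≥ 24°C)
Since every base adds ≥2°C, Tm only increases with n, so the threshold is first crossed at n = 7.

n = 7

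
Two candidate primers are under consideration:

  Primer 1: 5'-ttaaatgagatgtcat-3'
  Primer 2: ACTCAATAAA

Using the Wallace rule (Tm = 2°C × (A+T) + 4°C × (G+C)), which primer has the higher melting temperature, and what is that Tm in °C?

Primer 1: A+T=12, G+C=4 → Tm = 2(12)+4(4) = 40°C
Primer 2: A+T=8, G+C=2 → Tm = 2(8)+4(2) = 24°C
40°C vs 24°C → primer 1 is higher.

Primer 1, 40°C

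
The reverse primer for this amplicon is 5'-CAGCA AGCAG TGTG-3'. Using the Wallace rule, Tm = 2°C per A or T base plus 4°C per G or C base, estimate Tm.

Scanning the sequence gives A=4, T=2, G=5, C=3.
A+T = 6, G+C = 8
Tm = 4·8 + 2·6 = 32 + 12 = 44°C

44°C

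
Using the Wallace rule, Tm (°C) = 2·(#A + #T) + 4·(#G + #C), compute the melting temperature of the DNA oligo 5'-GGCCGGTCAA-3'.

Scanning the sequence gives T=1, G=4, A=2, C=3.
So N_AT = 3 and N_GC = 7.
Tm = 2×3 + 4×7 = 34°C

34°C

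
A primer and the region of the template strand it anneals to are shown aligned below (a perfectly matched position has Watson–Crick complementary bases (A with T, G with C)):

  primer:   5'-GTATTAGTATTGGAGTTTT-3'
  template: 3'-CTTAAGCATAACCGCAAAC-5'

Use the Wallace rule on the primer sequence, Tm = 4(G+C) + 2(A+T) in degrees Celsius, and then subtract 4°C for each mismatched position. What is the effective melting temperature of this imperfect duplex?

32°C

Primer base counts: A=4, T=10, G=5, C=0 → A+T=14, G+C=5
Perfect-match Tm = 2(14) + 4(5) = 28 + 20 = 48°C
Mismatches (positions where the bases are not complementary): 4 (at positions 2, 6, 14, 19)
Effective Tm = 48 − 4×4 = 48 − 16 = 32°C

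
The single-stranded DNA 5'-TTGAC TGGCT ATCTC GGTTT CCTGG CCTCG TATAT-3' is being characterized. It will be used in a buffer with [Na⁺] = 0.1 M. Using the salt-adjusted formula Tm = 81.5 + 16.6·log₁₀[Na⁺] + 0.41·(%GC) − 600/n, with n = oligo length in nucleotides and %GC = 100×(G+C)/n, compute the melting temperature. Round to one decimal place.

67.7°C

Length n = 35. Counting bases: G=8, C=9, T=14, A=4
G+C = 17, so %GC = 17/35 × 100 = 48.571%
Salt term: 16.6 × (-1) = -16.6
GC term: 0.41 × 48.571 = 19.914; length term: −600/35 = −17.143
Tm = 81.5 + (-16.6) + 19.914 − 17.143 = 67.671 → 67.7°C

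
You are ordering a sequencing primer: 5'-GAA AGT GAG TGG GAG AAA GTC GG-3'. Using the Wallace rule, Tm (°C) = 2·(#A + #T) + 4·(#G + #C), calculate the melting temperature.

70°C

T=3, C=1, A=8, G=11
A+T = 11, G+C = 12
Tm = 4·12 + 2·11 = 48 + 22 = 70°C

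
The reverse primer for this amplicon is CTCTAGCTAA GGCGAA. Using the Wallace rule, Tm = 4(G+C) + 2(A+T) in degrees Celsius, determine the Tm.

48°C

Base counts: G=4, T=3, C=4, A=5
AT pairs contribute 8, GC pairs contribute 8.
Tm = 2(8) + 4(8) = 16 + 32 = 48°C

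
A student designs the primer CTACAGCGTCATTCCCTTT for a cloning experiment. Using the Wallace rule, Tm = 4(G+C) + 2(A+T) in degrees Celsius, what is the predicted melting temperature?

Base counts: C=7, A=3, T=7, G=2
A+T = 10, G+C = 9
Tm = 4·9 + 2·10 = 36 + 20 = 56°C

56°C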